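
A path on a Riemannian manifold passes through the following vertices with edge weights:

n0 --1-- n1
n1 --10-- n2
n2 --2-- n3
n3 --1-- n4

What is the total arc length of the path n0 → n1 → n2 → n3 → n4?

Arc length = 1 + 10 + 2 + 1 = 14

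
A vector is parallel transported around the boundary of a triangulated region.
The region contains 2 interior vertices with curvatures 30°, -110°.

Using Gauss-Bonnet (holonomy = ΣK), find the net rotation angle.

Holonomy = total enclosed curvature = 30° + (-110°) = -80°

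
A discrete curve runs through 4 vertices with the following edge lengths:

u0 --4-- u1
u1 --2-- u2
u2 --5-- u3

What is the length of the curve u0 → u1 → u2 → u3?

Arc length = 4 + 2 + 5 = 11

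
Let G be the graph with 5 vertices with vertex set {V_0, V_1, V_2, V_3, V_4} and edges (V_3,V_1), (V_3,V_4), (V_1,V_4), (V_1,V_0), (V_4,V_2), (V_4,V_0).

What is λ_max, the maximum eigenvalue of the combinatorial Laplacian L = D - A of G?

Degrees: deg(V_0) = 2, deg(V_1) = 3, deg(V_2) = 1, deg(V_3) = 2, deg(V_4) = 4.
L = D − A with rows/columns ordered (V_0, V_1, V_2, V_3, V_4):
  [ 2, -1,  0,  0, -1]
  [-1,  3,  0, -1, -1]
  [ 0,  0,  1,  0, -1]
  [ 0, -1,  0,  2, -1]
  [-1, -1, -1, -1,  4]
Characteristic polynomial: det(λI − L) = λ(λ − 1)(λ − 2)(λ − 4)(λ − 5).
Roots: λ = 0; (λ − 1) = 0 ⇒ λ = 1; (λ − 2) = 0 ⇒ λ = 2; (λ − 4) = 0 ⇒ λ = 4; (λ − 5) = 0 ⇒ λ = 5.
(Check: the roots sum (with multiplicity) to 12, matching trace L = Σdeg = 2·6 = 12.)
Laplacian eigenvalues: [0.0, 1.0, 2.0, 4.0, 5.0]. Largest eigenvalue (spectral radius) = 5.0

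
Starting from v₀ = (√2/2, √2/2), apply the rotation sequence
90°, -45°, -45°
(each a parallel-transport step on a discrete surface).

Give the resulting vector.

Total rotation: 90° + (-45°) + (-45°) = 0°. Final vector: (0.7071, 0.7071)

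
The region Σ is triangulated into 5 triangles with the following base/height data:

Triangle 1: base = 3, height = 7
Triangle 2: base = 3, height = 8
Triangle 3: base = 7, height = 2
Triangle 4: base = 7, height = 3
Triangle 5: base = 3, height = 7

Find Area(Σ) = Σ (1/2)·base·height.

(1/2)×3×7 + (1/2)×3×8 + (1/2)×7×2 + (1/2)×7×3 + (1/2)×3×7 = 50.5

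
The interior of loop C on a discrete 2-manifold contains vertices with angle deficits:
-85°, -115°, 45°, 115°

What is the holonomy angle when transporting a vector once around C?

Holonomy = total enclosed curvature = (-85°) + (-115°) + 45° + 115° = -40°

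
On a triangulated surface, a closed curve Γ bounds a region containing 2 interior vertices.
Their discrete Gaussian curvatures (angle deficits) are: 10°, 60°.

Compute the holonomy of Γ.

Holonomy = total enclosed curvature = 10° + 60° = 70°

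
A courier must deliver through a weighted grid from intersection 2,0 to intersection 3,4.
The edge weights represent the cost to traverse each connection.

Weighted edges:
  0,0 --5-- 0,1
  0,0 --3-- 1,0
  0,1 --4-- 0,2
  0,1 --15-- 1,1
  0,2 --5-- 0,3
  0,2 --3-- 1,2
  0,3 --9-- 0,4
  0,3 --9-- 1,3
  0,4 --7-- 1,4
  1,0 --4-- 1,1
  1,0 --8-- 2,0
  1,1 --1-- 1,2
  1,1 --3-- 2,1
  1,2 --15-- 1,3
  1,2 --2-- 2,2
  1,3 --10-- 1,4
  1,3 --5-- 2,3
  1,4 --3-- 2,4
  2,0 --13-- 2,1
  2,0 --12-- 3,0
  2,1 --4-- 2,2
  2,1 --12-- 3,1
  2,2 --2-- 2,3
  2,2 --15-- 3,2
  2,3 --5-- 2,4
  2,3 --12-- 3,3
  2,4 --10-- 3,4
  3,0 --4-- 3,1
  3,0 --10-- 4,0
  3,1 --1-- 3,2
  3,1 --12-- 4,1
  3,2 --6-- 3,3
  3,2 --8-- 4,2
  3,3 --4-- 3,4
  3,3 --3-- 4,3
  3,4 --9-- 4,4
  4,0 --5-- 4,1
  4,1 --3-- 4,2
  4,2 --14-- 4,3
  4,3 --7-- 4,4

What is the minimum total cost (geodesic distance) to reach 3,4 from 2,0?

Shortest path: 2,0 → 3,0 → 3,1 → 3,2 → 3,3 → 3,4, total weight = 27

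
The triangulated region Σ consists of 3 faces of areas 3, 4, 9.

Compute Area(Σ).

3 + 4 + 9 = 16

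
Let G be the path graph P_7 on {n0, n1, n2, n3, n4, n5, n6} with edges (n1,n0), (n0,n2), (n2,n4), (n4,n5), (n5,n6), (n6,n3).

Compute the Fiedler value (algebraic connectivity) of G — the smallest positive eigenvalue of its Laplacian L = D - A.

The path graph P_n has Laplacian eigenvalues λ_k = 2 − 2cos(kπ/n), k = 0, 1, …, n−1. Here n = 7:
k=0: 2 − 2cos(0) = 0.0; k=1: 2 − 2cos(π/7) = 0.1981; k=2: 2 − 2cos(2π/7) = 0.753; k=3: 2 − 2cos(3π/7) = 1.555; k=4: 2 − 2cos(4π/7) = 2.445; k=5: 2 − 2cos(5π/7) = 3.247; k=6: 2 − 2cos(6π/7) = 3.8019.
Laplacian eigenvalues: [0.0, 0.1981, 0.753, 1.555, 2.445, 3.247, 3.8019]. Algebraic connectivity (smallest non-zero eigenvalue) = 0.1981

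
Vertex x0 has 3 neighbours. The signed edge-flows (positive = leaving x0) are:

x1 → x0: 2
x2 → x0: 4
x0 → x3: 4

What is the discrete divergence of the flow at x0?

Divergence = sum of outgoing flows = (-2) + (-4) + 4 = -2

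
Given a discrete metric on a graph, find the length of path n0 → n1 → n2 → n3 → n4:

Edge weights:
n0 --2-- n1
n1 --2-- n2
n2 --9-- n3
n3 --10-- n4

Arc length = 2 + 2 + 9 + 10 = 23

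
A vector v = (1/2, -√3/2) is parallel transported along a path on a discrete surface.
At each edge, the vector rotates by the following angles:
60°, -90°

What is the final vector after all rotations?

Total rotation: 60° + (-90°) = -30°. Final vector: (0, -1)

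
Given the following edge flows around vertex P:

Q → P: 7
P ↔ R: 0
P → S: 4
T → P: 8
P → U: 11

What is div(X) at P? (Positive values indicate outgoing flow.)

Divergence = sum of outgoing flows = (-7) + 0 + 4 + (-8) + 11 = 0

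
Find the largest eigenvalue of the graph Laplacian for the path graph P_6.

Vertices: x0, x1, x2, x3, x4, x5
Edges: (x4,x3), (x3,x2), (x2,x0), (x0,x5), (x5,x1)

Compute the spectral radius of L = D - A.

The path graph P_n has Laplacian eigenvalues λ_k = 2 − 2cos(kπ/n), k = 0, 1, …, n−1. Here n = 6:
k=0: 2 − 2cos(0) = 0.0; k=1: 2 − 2cos(π/6) = 0.2679; k=2: 2 − 2cos(π/3) = 1.0; k=3: 2 − 2cos(π/2) = 2.0; k=4: 2 − 2cos(2π/3) = 3.0; k=5: 2 − 2cos(5π/6) = 3.7321.
Laplacian eigenvalues: [0.0, 0.2679, 1.0, 2.0, 3.0, 3.7321]. Largest eigenvalue (spectral radius) = 3.7321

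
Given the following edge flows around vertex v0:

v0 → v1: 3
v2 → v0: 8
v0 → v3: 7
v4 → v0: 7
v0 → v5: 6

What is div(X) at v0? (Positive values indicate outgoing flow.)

Divergence = sum of outgoing flows = 3 + (-8) + 7 + (-7) + 6 = 1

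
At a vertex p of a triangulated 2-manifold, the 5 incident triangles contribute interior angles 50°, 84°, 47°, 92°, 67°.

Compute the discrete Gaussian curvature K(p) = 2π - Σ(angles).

Sum of angles = 340°. K = 360° - 340° = 20° = π/9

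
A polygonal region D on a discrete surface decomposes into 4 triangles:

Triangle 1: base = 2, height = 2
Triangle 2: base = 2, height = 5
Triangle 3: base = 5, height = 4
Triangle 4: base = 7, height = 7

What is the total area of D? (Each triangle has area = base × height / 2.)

(1/2)×2×2 + (1/2)×2×5 + (1/2)×5×4 + (1/2)×7×7 = 41.5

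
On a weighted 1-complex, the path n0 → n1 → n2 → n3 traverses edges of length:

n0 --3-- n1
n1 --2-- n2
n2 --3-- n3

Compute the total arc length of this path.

Arc length = 3 + 2 + 3 = 8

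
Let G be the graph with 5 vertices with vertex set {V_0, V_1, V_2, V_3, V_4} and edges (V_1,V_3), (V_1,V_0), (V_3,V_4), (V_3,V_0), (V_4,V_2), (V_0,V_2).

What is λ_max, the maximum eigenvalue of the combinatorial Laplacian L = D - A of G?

Degrees: deg(V_0) = 3, deg(V_1) = 2, deg(V_2) = 2, deg(V_3) = 3, deg(V_4) = 2.
L = D − A with rows/columns ordered (V_0, V_1, V_2, V_3, V_4):
  [ 3, -1, -1, -1,  0]
  [-1,  2,  0, -1,  0]
  [-1,  0,  2,  0, -1]
  [-1, -1,  0,  3, -1]
  [ 0,  0, -1, -1,  2]
Characteristic polynomial: det(λI − L) = λ(λ² − 5λ + 5)(λ² − 7λ + 11).
Roots: λ = 0; (λ² − 5λ + 5) = 0 ⇒ λ = (5 ± √5)/2 ≈ 1.382, 3.618; (λ² − 7λ + 11) = 0 ⇒ λ = (7 ± √5)/2 ≈ 2.382, 4.618.
(Check: the roots sum (with multiplicity) to 12, matching trace L = Σdeg = 2·6 = 12.)
Laplacian eigenvalues: [0.0, 1.382, 2.382, 3.618, 4.618]. Largest eigenvalue (spectral radius) = 4.618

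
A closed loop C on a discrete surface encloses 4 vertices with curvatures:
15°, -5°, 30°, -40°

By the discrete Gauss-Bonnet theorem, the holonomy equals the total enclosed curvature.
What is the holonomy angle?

Holonomy = total enclosed curvature = 15° + (-5°) + 30° + (-40°) = 0°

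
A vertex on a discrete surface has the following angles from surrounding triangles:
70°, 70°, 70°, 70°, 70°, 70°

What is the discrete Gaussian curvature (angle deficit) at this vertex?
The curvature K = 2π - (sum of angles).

Sum of angles = 420°. K = 360° - 420° = -60° = -π/3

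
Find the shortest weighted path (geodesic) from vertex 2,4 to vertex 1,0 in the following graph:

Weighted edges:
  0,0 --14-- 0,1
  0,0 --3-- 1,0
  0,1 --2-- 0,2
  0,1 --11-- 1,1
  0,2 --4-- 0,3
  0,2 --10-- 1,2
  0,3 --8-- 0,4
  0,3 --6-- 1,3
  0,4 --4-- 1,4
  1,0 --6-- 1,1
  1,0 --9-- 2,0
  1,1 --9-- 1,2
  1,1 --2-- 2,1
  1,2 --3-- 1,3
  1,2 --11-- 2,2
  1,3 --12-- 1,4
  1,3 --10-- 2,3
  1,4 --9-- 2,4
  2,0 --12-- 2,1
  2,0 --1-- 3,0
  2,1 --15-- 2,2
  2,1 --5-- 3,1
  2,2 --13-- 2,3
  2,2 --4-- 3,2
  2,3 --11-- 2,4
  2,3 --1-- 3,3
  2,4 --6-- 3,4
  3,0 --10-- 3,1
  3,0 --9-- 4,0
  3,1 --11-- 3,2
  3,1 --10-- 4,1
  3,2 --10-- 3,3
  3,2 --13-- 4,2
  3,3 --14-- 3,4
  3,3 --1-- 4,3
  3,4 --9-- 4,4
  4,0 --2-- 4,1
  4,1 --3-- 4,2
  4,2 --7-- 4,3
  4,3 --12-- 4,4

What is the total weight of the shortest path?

Shortest path: 2,4 → 1,4 → 1,3 → 1,2 → 1,1 → 1,0, total weight = 39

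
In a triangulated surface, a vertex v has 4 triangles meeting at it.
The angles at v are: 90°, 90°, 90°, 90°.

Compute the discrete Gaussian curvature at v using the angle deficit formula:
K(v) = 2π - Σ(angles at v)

Sum of angles = 360°. K = 360° - 360° = 0°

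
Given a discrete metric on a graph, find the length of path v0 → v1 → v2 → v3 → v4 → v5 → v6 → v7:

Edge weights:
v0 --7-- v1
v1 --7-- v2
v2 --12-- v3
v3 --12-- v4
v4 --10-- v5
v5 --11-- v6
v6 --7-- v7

Arc length = 7 + 7 + 12 + 12 + 10 + 11 + 7 = 66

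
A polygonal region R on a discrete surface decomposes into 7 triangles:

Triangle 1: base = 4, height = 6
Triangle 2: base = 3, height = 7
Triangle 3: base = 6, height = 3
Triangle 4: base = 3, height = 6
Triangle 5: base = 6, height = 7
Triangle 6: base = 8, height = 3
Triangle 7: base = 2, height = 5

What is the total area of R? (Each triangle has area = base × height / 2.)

(1/2)×4×6 + (1/2)×3×7 + (1/2)×6×3 + (1/2)×3×6 + (1/2)×6×7 + (1/2)×8×3 + (1/2)×2×5 = 78.5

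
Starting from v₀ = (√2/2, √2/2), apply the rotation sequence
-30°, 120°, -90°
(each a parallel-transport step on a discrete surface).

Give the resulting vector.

Total rotation: (-30°) + 120° + (-90°) = 0°. Final vector: (0.7071, 0.7071)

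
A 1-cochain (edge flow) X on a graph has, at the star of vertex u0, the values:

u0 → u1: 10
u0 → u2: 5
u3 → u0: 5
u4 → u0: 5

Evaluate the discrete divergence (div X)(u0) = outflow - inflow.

Divergence = sum of outgoing flows = 10 + 5 + (-5) + (-5) = 5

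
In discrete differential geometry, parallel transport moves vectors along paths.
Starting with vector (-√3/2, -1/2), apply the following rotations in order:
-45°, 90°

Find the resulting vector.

Total rotation: (-45°) + 90° = 45°. Final vector: (-0.2588, -0.9659)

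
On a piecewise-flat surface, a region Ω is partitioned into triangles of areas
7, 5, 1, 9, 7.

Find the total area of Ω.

7 + 5 + 1 + 9 + 7 = 29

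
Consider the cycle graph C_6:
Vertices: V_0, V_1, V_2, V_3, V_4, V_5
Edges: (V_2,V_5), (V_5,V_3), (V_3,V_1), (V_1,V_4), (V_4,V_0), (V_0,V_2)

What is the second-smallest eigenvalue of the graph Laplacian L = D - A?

The cycle graph C_n has Laplacian eigenvalues λ_k = 2 − 2cos(2πk/n), k = 0, 1, …, n−1. Here n = 6:
k=0: 2 − 2cos(0) = 0.0; k=1: 2 − 2cos(π/3) = 1.0; k=2: 2 − 2cos(2π/3) = 3.0; k=3: 2 − 2cos(π) = 4.0; k=4: 2 − 2cos(4π/3) = 3.0; k=5: 2 − 2cos(5π/3) = 1.0.
Laplacian eigenvalues: [0.0, 1.0, 1.0, 3.0, 3.0, 4.0]. Algebraic connectivity (smallest non-zero eigenvalue) = 1.0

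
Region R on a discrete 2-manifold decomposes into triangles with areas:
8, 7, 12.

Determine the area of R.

8 + 7 + 12 = 27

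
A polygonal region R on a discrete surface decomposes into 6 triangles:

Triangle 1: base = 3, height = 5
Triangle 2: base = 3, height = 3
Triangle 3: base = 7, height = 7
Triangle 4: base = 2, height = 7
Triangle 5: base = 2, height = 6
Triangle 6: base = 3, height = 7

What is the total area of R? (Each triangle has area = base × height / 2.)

(1/2)×3×5 + (1/2)×3×3 + (1/2)×7×7 + (1/2)×2×7 + (1/2)×2×6 + (1/2)×3×7 = 60.0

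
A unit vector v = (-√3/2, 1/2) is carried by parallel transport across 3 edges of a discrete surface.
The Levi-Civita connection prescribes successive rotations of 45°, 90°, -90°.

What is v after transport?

Total rotation: 45° + 90° + (-90°) = 45°. Final vector: (-0.9659, -0.2588)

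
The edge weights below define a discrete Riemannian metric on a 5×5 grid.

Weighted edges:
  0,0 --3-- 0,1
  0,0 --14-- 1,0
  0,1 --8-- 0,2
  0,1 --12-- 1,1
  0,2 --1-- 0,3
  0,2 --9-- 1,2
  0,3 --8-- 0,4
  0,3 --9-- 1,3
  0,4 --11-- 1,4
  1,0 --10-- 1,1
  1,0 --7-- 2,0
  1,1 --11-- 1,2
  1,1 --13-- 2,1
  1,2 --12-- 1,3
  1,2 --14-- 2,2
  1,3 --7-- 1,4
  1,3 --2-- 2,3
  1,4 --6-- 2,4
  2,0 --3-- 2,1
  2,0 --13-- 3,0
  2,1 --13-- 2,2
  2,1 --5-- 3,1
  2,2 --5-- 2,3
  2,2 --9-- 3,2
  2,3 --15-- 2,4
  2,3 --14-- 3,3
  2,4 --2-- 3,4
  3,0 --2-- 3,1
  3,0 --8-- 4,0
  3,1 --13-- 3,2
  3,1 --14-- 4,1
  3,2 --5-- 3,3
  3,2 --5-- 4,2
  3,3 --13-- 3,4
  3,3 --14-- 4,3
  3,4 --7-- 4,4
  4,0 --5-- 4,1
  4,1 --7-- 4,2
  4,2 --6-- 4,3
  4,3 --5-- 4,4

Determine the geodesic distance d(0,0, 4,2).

Shortest path: 0,0 → 0,1 → 0,2 → 0,3 → 1,3 → 2,3 → 2,2 → 3,2 → 4,2, total weight = 42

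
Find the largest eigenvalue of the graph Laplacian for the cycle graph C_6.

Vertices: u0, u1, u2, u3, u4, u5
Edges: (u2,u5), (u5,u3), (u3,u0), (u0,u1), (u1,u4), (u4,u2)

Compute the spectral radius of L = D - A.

The cycle graph C_n has Laplacian eigenvalues λ_k = 2 − 2cos(2πk/n), k = 0, 1, …, n−1. Here n = 6:
k=0: 2 − 2cos(0) = 0.0; k=1: 2 − 2cos(π/3) = 1.0; k=2: 2 − 2cos(2π/3) = 3.0; k=3: 2 − 2cos(π) = 4.0; k=4: 2 − 2cos(4π/3) = 3.0; k=5: 2 − 2cos(5π/3) = 1.0.
Laplacian eigenvalues: [0.0, 1.0, 1.0, 3.0, 3.0, 4.0]. Largest eigenvalue (spectral radius) = 4.0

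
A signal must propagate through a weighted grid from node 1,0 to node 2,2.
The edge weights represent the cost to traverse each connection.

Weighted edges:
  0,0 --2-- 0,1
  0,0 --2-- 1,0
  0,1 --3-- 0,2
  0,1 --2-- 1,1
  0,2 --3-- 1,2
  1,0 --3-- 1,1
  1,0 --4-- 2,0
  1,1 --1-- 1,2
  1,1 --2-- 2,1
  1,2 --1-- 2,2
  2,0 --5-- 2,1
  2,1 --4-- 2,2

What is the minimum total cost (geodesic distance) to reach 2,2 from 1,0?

Shortest path: 1,0 → 1,1 → 1,2 → 2,2, total weight = 5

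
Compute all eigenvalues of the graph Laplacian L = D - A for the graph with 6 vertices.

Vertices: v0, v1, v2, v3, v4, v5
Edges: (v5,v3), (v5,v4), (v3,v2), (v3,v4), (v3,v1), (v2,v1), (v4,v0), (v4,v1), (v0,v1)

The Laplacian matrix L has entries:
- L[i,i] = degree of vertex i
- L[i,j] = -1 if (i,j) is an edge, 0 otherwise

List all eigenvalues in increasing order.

Degrees: deg(v0) = 2, deg(v1) = 4, deg(v2) = 2, deg(v3) = 4, deg(v4) = 4, deg(v5) = 2.
L = D − A with rows/columns ordered (v0, v1, v2, v3, v4, v5):
  [ 2, -1,  0,  0, -1,  0]
  [-1,  4, -1, -1, -1,  0]
  [ 0, -1,  2, -1,  0,  0]
  [ 0, -1, -1,  4, -1, -1]
  [-1, -1,  0, -1,  4, -1]
  [ 0,  0,  0, -1, -1,  2]
Characteristic polynomial: det(λI − L) = λ(λ² − 7λ + 9)²(λ − 4).
Roots: λ = 0; (λ² − 7λ + 9) = 0 ⇒ λ = (7 ± √13)/2 ≈ 1.6972, 5.3028 (multiplicity 2); (λ − 4) = 0 ⇒ λ = 4.
(Check: the roots sum (with multiplicity) to 18, matching trace L = Σdeg = 2·9 = 18.)
Laplacian eigenvalues (increasing order): [0.0, 1.6972, 1.6972, 4.0, 5.3028, 5.3028]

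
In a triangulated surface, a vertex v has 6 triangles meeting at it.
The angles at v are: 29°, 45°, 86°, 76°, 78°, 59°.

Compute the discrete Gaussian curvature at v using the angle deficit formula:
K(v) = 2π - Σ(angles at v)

Sum of angles = 373°. K = 360° - 373° = -13° = -13π/180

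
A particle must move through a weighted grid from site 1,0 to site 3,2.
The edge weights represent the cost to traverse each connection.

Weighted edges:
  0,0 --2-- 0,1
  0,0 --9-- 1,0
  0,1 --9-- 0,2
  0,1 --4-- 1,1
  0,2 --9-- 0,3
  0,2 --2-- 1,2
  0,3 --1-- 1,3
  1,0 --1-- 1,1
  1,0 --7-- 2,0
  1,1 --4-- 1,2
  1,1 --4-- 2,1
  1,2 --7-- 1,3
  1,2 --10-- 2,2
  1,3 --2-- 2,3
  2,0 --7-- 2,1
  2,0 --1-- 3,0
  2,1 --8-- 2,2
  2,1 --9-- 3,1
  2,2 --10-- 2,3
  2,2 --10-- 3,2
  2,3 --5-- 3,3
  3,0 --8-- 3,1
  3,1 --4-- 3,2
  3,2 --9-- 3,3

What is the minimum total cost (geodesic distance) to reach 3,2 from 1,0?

Shortest path: 1,0 → 1,1 → 2,1 → 3,1 → 3,2, total weight = 18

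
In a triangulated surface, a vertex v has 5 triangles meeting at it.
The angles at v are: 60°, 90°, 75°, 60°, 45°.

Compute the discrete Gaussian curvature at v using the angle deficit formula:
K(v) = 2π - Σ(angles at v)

Sum of angles = 330°. K = 360° - 330° = 30° = π/6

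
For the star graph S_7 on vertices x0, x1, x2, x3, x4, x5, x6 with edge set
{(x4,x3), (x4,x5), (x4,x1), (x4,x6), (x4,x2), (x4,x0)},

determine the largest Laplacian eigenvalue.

The star S_7 is the complete bipartite graph K_{1,6} (one hub of degree 6, 6 leaves of degree 1). The Laplacian spectrum of K_{p,q} is 0, p (multiplicity q−1), q (multiplicity p−1), p+q. With p = 1, q = 6: 0 once, 1 with multiplicity 5, and 7 once. (Check: trace L = sum of degrees = 12 = 5·1 + 7.)
Laplacian eigenvalues: [0.0, 1.0, 1.0, 1.0, 1.0, 1.0, 7.0]. Largest eigenvalue (spectral radius) = 7.0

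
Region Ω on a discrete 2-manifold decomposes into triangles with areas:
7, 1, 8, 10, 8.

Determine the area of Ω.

7 + 1 + 8 + 10 + 8 = 34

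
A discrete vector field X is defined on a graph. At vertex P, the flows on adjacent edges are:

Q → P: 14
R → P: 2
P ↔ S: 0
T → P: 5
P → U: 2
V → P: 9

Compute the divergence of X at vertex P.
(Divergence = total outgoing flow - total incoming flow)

Divergence = sum of outgoing flows = (-14) + (-2) + 0 + (-5) + 2 + (-9) = -28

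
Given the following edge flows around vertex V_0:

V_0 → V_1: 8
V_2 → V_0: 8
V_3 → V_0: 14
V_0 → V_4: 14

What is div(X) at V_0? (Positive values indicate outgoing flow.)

Divergence = sum of outgoing flows = 8 + (-8) + (-14) + 14 = 0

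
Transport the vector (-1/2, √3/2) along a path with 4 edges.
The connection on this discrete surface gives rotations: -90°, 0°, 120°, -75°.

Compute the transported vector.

Total rotation: (-90°) + 0° + 120° + (-75°) = -45°. Final vector: (0.2588, 0.9659)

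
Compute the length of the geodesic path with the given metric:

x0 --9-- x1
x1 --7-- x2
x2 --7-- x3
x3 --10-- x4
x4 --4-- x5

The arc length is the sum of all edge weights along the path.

Arc length = 9 + 7 + 7 + 10 + 4 = 37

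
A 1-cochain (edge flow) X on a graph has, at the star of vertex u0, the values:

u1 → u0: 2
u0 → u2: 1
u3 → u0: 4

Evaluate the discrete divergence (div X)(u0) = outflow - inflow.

Divergence = sum of outgoing flows = (-2) + 1 + (-4) = -5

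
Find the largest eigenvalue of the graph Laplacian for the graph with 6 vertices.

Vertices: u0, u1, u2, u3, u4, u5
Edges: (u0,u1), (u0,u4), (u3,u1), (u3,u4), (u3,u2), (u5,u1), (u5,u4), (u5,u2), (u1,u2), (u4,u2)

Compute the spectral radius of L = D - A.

Degrees: deg(u0) = 2, deg(u1) = 4, deg(u2) = 4, deg(u3) = 3, deg(u4) = 4, deg(u5) = 3.
L = D − A with rows/columns ordered (u0, u1, u2, u3, u4, u5):
  [ 2, -1,  0,  0, -1,  0]
  [-1,  4, -1, -1,  0, -1]
  [ 0, -1,  4, -1, -1, -1]
  [ 0, -1, -1,  3, -1,  0]
  [-1,  0, -1, -1,  4, -1]
  [ 0, -1, -1,  0, -1,  3]
Characteristic polynomial: det(λI − L) = λ(λ − 2)(λ − 3)(λ − 4)(λ − 5)(λ − 6).
Roots: λ = 0; (λ − 2) = 0 ⇒ λ = 2; (λ − 3) = 0 ⇒ λ = 3; (λ − 4) = 0 ⇒ λ = 4; (λ − 5) = 0 ⇒ λ = 5; (λ − 6) = 0 ⇒ λ = 6.
(Check: the roots sum (with multiplicity) to 20, matching trace L = Σdeg = 2·10 = 20.)
Laplacian eigenvalues: [0.0, 2.0, 3.0, 4.0, 5.0, 6.0]. Largest eigenvalue (spectral radius) = 6.0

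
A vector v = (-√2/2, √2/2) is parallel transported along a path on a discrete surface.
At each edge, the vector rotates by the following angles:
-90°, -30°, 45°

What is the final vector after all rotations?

Total rotation: (-90°) + (-30°) + 45° = -75°. Final vector: (0.5000, 0.8660)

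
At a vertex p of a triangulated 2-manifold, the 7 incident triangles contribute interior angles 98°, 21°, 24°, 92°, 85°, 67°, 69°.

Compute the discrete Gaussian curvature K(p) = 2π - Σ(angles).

Sum of angles = 456°. K = 360° - 456° = -96° = -8π/15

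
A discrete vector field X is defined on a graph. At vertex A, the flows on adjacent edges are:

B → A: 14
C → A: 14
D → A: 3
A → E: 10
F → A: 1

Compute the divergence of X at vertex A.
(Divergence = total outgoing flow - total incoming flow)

Divergence = sum of outgoing flows = (-14) + (-14) + (-3) + 10 + (-1) = -22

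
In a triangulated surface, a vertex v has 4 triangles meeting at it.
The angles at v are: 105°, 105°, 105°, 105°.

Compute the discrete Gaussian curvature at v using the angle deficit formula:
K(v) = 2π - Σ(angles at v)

Sum of angles = 420°. K = 360° - 420° = -60°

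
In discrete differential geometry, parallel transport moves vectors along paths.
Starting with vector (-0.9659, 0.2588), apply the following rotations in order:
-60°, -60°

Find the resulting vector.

Total rotation: (-60°) + (-60°) = -120°. Final vector: (0.7071, 0.7071)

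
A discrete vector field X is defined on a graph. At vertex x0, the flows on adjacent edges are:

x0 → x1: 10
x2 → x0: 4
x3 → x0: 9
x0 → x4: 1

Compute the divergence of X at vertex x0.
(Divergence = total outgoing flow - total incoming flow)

Divergence = sum of outgoing flows = 10 + (-4) + (-9) + 1 = -2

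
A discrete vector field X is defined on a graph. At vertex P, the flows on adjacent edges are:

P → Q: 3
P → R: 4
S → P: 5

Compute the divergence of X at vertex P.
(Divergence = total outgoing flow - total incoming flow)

Divergence = sum of outgoing flows = 3 + 4 + (-5) = 2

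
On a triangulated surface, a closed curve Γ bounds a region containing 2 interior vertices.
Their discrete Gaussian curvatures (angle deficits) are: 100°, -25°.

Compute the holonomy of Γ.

Holonomy = total enclosed curvature = 100° + (-25°) = 75°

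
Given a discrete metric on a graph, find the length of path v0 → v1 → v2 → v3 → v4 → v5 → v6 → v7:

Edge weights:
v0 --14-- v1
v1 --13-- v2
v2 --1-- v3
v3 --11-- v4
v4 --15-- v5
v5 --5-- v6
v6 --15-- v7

Arc length = 14 + 13 + 1 + 11 + 15 + 5 + 15 = 74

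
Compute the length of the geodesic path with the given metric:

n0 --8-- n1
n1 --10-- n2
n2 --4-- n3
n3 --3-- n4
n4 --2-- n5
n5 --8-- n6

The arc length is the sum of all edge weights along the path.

Arc length = 8 + 10 + 4 + 3 + 2 + 8 = 35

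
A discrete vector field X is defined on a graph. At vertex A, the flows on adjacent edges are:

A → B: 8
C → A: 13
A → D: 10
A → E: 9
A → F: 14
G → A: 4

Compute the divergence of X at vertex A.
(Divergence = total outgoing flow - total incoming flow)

Divergence = sum of outgoing flows = 8 + (-13) + 10 + 9 + 14 + (-4) = 24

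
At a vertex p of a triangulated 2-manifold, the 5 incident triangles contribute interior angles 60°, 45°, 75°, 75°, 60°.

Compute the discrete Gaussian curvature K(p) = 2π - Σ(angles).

Sum of angles = 315°. K = 360° - 315° = 45°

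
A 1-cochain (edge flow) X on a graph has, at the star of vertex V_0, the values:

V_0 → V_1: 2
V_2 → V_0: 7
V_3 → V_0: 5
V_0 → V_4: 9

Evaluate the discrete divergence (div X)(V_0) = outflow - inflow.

Divergence = sum of outgoing flows = 2 + (-7) + (-5) + 9 = -1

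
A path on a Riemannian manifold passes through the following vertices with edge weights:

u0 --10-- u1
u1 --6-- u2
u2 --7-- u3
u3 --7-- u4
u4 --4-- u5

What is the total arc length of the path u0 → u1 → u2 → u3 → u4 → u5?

Arc length = 10 + 6 + 7 + 7 + 4 = 34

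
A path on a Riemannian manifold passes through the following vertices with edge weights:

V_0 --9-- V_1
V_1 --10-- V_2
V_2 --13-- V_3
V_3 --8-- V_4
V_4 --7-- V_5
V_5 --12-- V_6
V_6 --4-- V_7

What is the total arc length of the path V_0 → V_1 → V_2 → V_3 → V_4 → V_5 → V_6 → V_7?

Arc length = 9 + 10 + 13 + 8 + 7 + 12 + 4 = 63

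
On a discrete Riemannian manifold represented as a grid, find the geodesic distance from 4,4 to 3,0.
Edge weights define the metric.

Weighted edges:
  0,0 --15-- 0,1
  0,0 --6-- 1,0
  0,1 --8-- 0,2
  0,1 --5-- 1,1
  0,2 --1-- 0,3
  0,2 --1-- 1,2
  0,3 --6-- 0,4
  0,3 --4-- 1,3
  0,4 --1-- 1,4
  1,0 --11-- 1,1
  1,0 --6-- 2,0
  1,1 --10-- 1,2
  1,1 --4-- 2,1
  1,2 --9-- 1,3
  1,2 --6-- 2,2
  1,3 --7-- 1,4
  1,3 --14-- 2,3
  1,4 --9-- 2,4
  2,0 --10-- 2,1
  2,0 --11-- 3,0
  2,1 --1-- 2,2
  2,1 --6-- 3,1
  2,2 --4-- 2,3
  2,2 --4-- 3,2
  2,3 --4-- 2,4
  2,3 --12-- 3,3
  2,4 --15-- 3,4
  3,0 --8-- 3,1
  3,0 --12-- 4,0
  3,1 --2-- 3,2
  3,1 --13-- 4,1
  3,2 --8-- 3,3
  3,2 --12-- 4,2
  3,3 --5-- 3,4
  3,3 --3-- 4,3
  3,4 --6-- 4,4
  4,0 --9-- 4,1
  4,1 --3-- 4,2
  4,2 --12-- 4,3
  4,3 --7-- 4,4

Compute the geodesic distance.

Shortest path: 4,4 → 4,3 → 3,3 → 3,2 → 3,1 → 3,0, total weight = 28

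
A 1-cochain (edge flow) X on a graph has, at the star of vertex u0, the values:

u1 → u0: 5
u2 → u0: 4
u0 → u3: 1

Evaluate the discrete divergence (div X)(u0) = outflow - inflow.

Divergence = sum of outgoing flows = (-5) + (-4) + 1 = -8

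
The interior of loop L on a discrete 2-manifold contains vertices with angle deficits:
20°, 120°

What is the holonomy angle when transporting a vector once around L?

Holonomy = total enclosed curvature = 20° + 120° = 140°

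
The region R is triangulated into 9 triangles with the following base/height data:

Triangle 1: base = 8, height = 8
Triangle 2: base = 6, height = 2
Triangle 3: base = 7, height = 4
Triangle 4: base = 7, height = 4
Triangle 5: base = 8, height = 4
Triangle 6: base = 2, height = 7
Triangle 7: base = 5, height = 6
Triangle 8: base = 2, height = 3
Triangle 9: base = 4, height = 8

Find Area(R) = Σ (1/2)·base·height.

(1/2)×8×8 + (1/2)×6×2 + (1/2)×7×4 + (1/2)×7×4 + (1/2)×8×4 + (1/2)×2×7 + (1/2)×5×6 + (1/2)×2×3 + (1/2)×4×8 = 123.0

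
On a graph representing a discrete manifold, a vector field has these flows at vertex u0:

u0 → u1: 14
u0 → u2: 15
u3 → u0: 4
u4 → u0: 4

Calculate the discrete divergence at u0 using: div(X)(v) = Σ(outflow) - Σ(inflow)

Divergence = sum of outgoing flows = 14 + 15 + (-4) + (-4) = 21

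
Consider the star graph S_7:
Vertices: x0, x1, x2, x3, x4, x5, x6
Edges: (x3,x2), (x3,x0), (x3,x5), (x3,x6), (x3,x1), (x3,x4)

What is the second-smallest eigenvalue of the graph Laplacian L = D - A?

The star S_7 is the complete bipartite graph K_{1,6} (one hub of degree 6, 6 leaves of degree 1). The Laplacian spectrum of K_{p,q} is 0, p (multiplicity q−1), q (multiplicity p−1), p+q. With p = 1, q = 6: 0 once, 1 with multiplicity 5, and 7 once. (Check: trace L = sum of degrees = 12 = 5·1 + 7.)
Laplacian eigenvalues: [0.0, 1.0, 1.0, 1.0, 1.0, 1.0, 7.0]. Algebraic connectivity (smallest non-zero eigenvalue) = 1.0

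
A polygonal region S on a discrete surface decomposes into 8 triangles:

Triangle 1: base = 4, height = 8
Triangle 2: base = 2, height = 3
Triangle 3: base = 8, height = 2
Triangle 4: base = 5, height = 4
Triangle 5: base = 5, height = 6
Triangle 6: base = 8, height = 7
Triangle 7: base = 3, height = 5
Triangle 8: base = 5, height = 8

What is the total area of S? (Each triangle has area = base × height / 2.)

(1/2)×4×8 + (1/2)×2×3 + (1/2)×8×2 + (1/2)×5×4 + (1/2)×5×6 + (1/2)×8×7 + (1/2)×3×5 + (1/2)×5×8 = 107.5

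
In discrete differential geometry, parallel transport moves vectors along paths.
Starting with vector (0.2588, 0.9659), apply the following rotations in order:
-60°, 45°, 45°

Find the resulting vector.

Total rotation: (-60°) + 45° + 45° = 30°. Final vector: (-0.2588, 0.9659)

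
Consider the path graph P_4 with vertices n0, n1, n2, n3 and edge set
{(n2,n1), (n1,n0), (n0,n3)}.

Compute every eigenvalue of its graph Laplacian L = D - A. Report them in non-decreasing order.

The path graph P_n has Laplacian eigenvalues λ_k = 2 − 2cos(kπ/n), k = 0, 1, …, n−1. Here n = 4:
k=0: 2 − 2cos(0) = 0.0; k=1: 2 − 2cos(π/4) = 0.5858; k=2: 2 − 2cos(π/2) = 2.0; k=3: 2 − 2cos(3π/4) = 3.4142.
Laplacian eigenvalues (increasing order): [0.0, 0.5858, 2.0, 3.4142]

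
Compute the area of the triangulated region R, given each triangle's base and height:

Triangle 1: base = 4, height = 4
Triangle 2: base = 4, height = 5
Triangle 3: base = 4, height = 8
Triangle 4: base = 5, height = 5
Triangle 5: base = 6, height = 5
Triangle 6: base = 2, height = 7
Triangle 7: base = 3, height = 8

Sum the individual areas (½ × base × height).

(1/2)×4×4 + (1/2)×4×5 + (1/2)×4×8 + (1/2)×5×5 + (1/2)×6×5 + (1/2)×2×7 + (1/2)×3×8 = 80.5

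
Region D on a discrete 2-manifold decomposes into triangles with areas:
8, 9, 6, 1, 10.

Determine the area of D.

8 + 9 + 6 + 1 + 10 = 34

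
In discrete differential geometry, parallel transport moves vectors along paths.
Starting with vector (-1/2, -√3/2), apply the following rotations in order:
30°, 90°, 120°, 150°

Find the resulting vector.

Total rotation: 30° + 90° + 120° + 150° = 390° ≡ 30° (mod 360°). Final vector: (0, -1)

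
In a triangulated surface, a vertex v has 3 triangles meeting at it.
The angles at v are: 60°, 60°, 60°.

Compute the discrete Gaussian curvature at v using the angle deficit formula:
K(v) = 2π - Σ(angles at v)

Sum of angles = 180°. K = 360° - 180° = 180°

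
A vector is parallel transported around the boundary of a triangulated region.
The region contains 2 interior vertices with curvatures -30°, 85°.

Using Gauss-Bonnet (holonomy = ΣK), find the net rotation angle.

Holonomy = total enclosed curvature = (-30°) + 85° = 55°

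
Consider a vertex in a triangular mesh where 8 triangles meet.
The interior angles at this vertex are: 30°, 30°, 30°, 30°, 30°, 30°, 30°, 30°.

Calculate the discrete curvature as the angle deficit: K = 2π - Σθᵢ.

Sum of angles = 240°. K = 360° - 240° = 120° = 2π/3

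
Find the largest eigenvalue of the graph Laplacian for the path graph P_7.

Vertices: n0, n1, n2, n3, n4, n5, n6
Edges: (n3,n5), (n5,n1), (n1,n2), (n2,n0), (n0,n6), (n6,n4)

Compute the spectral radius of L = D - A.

The path graph P_n has Laplacian eigenvalues λ_k = 2 − 2cos(kπ/n), k = 0, 1, …, n−1. Here n = 7:
k=0: 2 − 2cos(0) = 0.0; k=1: 2 − 2cos(π/7) = 0.1981; k=2: 2 − 2cos(2π/7) = 0.753; k=3: 2 − 2cos(3π/7) = 1.555; k=4: 2 − 2cos(4π/7) = 2.445; k=5: 2 − 2cos(5π/7) = 3.247; k=6: 2 − 2cos(6π/7) = 3.8019.
Laplacian eigenvalues: [0.0, 0.1981, 0.753, 1.555, 2.445, 3.247, 3.8019]. Largest eigenvalue (spectral radius) = 3.8019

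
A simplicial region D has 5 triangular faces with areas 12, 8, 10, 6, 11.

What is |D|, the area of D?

12 + 8 + 10 + 6 + 11 = 47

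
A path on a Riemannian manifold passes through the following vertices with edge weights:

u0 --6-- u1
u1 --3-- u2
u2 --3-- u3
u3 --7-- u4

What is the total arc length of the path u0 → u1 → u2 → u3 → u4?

Arc length = 6 + 3 + 3 + 7 = 19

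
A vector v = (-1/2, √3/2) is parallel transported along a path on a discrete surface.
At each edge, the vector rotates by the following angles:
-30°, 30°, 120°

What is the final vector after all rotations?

Total rotation: (-30°) + 30° + 120° = 120°. Final vector: (-0.5000, -0.8660)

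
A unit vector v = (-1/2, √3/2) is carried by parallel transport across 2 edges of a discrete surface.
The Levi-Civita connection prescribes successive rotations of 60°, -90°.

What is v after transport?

Total rotation: 60° + (-90°) = -30°. Final vector: (0, 1)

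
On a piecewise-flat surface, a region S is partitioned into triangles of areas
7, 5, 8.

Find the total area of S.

7 + 5 + 8 = 20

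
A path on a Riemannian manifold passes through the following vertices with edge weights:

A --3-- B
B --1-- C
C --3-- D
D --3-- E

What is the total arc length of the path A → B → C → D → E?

Arc length = 3 + 1 + 3 + 3 = 10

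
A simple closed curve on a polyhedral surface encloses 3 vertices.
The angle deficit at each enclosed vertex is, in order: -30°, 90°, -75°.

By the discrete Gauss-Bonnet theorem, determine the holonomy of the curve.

Holonomy = total enclosed curvature = (-30°) + 90° + (-75°) = -15°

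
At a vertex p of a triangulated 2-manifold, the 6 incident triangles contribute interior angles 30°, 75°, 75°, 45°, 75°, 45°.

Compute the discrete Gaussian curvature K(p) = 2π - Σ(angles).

Sum of angles = 345°. K = 360° - 345° = 15°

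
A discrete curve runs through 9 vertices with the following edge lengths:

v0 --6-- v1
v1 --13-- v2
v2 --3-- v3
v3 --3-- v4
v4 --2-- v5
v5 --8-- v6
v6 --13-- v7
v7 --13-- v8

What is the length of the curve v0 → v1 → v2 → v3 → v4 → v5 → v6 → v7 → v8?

Arc length = 6 + 13 + 3 + 3 + 2 + 8 + 13 + 13 = 61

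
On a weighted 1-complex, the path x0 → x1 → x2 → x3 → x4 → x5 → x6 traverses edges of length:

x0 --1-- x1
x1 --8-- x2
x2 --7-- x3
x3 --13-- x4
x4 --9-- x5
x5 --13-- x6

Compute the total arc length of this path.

Arc length = 1 + 8 + 7 + 13 + 9 + 13 = 51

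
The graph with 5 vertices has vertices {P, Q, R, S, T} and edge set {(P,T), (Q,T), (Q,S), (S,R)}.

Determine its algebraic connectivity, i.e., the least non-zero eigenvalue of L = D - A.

Degrees: deg(P) = 1, deg(Q) = 2, deg(R) = 1, deg(S) = 2, deg(T) = 2.
L = D − A with rows/columns ordered (P, Q, R, S, T):
  [ 1,  0,  0,  0, -1]
  [ 0,  2,  0, -1, -1]
  [ 0,  0,  1, -1,  0]
  [ 0, -1, -1,  2,  0]
  [-1, -1,  0,  0,  2]
Characteristic polynomial: det(λI − L) = λ(λ² − 3λ + 1)(λ² − 5λ + 5).
Roots: λ = 0; (λ² − 3λ + 1) = 0 ⇒ λ = (3 ± √5)/2 ≈ 0.382, 2.618; (λ² − 5λ + 5) = 0 ⇒ λ = (5 ± √5)/2 ≈ 1.382, 3.618.
(Check: the roots sum (with multiplicity) to 8, matching trace L = Σdeg = 2·4 = 8.)
Laplacian eigenvalues: [0.0, 0.382, 1.382, 2.618, 3.618]. Algebraic connectivity (smallest non-zero eigenvalue) = 0.382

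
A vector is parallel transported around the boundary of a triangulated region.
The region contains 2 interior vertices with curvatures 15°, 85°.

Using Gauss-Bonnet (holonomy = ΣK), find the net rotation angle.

Holonomy = total enclosed curvature = 15° + 85° = 100°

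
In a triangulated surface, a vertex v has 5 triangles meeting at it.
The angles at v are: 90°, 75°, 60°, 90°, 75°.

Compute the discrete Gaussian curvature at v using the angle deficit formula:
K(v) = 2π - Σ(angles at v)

Sum of angles = 390°. K = 360° - 390° = -30° = -π/6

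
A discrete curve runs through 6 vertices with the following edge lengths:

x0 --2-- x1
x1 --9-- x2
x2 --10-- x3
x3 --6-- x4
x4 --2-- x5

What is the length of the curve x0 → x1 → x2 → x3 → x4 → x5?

Arc length = 2 + 9 + 10 + 6 + 2 = 29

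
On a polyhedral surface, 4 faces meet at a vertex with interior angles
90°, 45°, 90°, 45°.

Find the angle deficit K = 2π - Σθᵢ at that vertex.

Sum of angles = 270°. K = 360° - 270° = 90°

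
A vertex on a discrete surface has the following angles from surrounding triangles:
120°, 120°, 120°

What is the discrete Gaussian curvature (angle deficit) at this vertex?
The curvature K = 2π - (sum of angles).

Sum of angles = 360°. K = 360° - 360° = 0°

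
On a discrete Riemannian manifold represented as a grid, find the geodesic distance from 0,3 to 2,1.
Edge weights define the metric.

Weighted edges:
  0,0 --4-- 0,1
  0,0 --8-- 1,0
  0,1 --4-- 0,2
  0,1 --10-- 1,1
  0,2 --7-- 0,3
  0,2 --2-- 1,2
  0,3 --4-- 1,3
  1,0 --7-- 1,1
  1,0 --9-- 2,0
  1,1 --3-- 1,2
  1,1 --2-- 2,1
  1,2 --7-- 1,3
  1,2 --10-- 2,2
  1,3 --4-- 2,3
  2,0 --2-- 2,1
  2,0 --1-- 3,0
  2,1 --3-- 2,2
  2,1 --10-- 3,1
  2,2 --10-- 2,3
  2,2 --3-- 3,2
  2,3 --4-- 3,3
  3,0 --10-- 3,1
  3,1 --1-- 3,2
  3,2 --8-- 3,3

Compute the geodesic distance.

Shortest path: 0,3 → 0,2 → 1,2 → 1,1 → 2,1, total weight = 14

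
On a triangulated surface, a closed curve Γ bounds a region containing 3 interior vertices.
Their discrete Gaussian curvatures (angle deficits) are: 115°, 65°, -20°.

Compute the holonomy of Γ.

Holonomy = total enclosed curvature = 115° + 65° + (-20°) = 160°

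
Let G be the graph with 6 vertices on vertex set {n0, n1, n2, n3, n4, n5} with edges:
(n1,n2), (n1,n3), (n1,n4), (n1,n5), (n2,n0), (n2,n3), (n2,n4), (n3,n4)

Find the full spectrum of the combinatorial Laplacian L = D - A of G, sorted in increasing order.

Degrees: deg(n0) = 1, deg(n1) = 4, deg(n2) = 4, deg(n3) = 3, deg(n4) = 3, deg(n5) = 1.
L = D − A with rows/columns ordered (n0, n1, n2, n3, n4, n5):
  [ 1,  0, -1,  0,  0,  0]
  [ 0,  4, -1, -1, -1, -1]
  [-1, -1,  4, -1, -1,  0]
  [ 0, -1, -1,  3, -1,  0]
  [ 0, -1, -1, -1,  3,  0]
  [ 0, -1,  0,  0,  0,  1]
Characteristic polynomial: det(λI − L) = λ(λ² − 6λ + 4)(λ² − 6λ + 6)(λ − 4).
Roots: λ = 0; (λ² − 6λ + 4) = 0 ⇒ λ = 3 ± √5 ≈ 0.7639, 5.2361; (λ² − 6λ + 6) = 0 ⇒ λ = 3 ± √3 ≈ 1.2679, 4.7321; (λ − 4) = 0 ⇒ λ = 4.
(Check: the roots sum (with multiplicity) to 16, matching trace L = Σdeg = 2·8 = 16.)
Laplacian eigenvalues (increasing order): [0.0, 0.7639, 1.2679, 4.0, 4.7321, 5.2361]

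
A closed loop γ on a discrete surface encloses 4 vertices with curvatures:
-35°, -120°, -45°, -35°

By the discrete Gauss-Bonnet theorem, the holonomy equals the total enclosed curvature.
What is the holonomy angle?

Holonomy = total enclosed curvature = (-35°) + (-120°) + (-45°) + (-35°) = -235°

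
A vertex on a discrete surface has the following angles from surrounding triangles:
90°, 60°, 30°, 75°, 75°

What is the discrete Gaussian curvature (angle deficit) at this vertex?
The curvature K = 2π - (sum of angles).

Sum of angles = 330°. K = 360° - 330° = 30° = π/6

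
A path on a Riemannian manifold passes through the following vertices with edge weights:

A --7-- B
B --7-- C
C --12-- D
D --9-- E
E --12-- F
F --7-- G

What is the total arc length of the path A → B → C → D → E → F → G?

Arc length = 7 + 7 + 12 + 9 + 12 + 7 = 54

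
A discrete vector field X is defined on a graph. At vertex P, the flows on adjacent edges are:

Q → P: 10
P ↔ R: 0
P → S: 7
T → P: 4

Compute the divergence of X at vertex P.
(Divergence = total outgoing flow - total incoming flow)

Divergence = sum of outgoing flows = (-10) + 0 + 7 + (-4) = -7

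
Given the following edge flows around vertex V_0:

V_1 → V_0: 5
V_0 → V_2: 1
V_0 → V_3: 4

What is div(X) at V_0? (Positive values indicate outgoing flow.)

Divergence = sum of outgoing flows = (-5) + 1 + 4 = 0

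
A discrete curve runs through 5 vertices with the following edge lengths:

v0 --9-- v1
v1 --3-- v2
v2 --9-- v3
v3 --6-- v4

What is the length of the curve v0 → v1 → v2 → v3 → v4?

Arc length = 9 + 3 + 9 + 6 = 27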